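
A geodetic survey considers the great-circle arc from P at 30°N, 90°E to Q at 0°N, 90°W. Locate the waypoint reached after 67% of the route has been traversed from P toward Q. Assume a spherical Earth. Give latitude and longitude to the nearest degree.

≈ 49°N, 90°W

The haversine formula gives a central angle δ ≈ 2.618 rad (150.0°) between the endpoints.
Interpolate at f = 0.67 with slerp weights a = sin((1−f)δ)/sin δ ≈ 1.521, b = sin(fδ)/sin δ ≈ 1.967.
p = a·p₁ + b·p₂ ≈ (0.000, -0.649, 0.760); φ = arcsin(p_z) ≈ 49.50°, λ = atan2(p_y, p_x) ≈ -90.00°.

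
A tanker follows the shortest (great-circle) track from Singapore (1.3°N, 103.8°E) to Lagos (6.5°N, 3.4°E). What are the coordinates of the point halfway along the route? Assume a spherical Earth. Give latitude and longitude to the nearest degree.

≈ (6°N, 54°E)

Write both endpoints as unit vectors p₁, p₂ with components (cos φ cos λ, cos φ sin λ, sin φ).
The central angle between the endpoints is δ = arccos(p₁·p₂) ≈ 1.748 rad (100.2°).
Interpolate at f = 1/2 with slerp weights a = sin((1−f)δ)/sin δ ≈ 0.779, b = sin(fδ)/sin δ ≈ 0.779.
p = a·p₁ + b·p₂ ≈ (0.587, 0.803, 0.106); φ = arcsin(p_z) ≈ 6.08°, λ = atan2(p_y, p_x) ≈ 53.81°.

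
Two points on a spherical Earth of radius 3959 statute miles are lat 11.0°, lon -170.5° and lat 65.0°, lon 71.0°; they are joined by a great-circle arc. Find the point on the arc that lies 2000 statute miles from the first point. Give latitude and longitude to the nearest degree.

Convert each endpoint to a unit vector on the sphere (x = cos φ cos λ, y = cos φ sin λ, z = sin φ).
The central angle between the endpoints is δ = arccos(p₁·p₂) ≈ 1.596 rad (91.4°). The total great-circle distance is δ·R ≈ 1.596 × 3959 ≈ 6318 mi, so the target fraction is f = 2000/6318 ≈ 0.317.
Interpolate at f ≈ 0.317 with slerp weights a = sin((1−f)δ)/sin δ ≈ 0.887, b = sin(fδ)/sin δ ≈ 0.484.
p = a·p₁ + b·p₂ ≈ (-0.792, 0.050, 0.608); φ = arcsin(p_z) ≈ 37.45°, λ = atan2(p_y, p_x) ≈ 176.41°.

≈ lat 37°, lon 176°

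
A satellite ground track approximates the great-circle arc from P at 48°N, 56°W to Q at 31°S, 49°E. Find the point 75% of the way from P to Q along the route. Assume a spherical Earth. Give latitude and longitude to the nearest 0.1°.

≈ 9.3°S, 25.9°E

Write both endpoints as unit vectors p₁, p₂ with components (cos φ cos λ, cos φ sin λ, sin φ).
The central angle between the endpoints is δ = arccos(p₁·p₂) ≈ 2.131 rad (122.1°).
Interpolate at f = 0.75 with slerp weights a = sin((1−f)δ)/sin δ ≈ 0.599, b = sin(fδ)/sin δ ≈ 1.180.
p = a·p₁ + b·p₂ ≈ (0.888, 0.431, -0.162); φ = arcsin(p_z) ≈ -9.34°, λ = atan2(p_y, p_x) ≈ 25.88°.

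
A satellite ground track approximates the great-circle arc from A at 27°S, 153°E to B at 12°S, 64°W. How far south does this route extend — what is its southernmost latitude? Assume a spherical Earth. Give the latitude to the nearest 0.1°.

≈ 49.0°S

The great circle lies in the plane with unit normal n̂ = (p₁ × p₂)/|p₁ × p₂|.
Here n̂_z ≈ +0.657; the vertex latitude is φ_max = arccos|n̂_z| ≈ 49.0°.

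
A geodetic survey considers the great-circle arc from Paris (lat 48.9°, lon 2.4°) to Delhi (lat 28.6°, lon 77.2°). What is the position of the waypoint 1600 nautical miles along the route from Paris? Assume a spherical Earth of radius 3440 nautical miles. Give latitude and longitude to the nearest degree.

Write both endpoints as unit vectors p₁, p₂ with components (cos φ cos λ, cos φ sin λ, sin φ).
The central angle between the endpoints is δ = arccos(p₁·p₂) ≈ 1.033 rad (59.2°). The total great-circle distance is δ·R ≈ 1.033 × 3440 ≈ 3554 nmi, so the target fraction is f = 1600/3554 ≈ 0.450.
Interpolate at f ≈ 0.450 with slerp weights a = sin((1−f)δ)/sin δ ≈ 0.626, b = sin(fδ)/sin δ ≈ 0.522.
p = a·p₁ + b·p₂ ≈ (0.513, 0.464, 0.722); φ = arcsin(p_z) ≈ 46.22°, λ = atan2(p_y, p_x) ≈ 42.15°.

≈ lat 46°, lon 42°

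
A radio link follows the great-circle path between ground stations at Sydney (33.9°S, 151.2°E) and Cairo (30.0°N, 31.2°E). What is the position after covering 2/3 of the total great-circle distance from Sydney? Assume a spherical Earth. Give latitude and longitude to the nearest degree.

Convert each endpoint to a unit vector on the sphere (x = cos φ cos λ, y = cos φ sin λ, z = sin φ).
The central angle between the endpoints is δ = arccos(p₁·p₂) ≈ 2.263 rad (129.7°).
Interpolate at f = 2/3 with slerp weights a = sin((1−f)δ)/sin δ ≈ 0.890, b = sin(fδ)/sin δ ≈ 1.297.
p = a·p₁ + b·p₂ ≈ (0.313, 0.937, 0.152); φ = arcsin(p_z) ≈ 8.75°, λ = atan2(p_y, p_x) ≈ 71.51°.

≈ 9°N, 72°E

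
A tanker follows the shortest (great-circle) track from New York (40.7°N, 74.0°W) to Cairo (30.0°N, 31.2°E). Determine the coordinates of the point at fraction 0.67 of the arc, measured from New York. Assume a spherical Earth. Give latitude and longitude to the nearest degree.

≈ 45°N, 3°E

The haversine formula gives a central angle δ ≈ 1.416 rad (81.1°) between the endpoints.
Interpolate at f = 0.67 with slerp weights a = sin((1−f)δ)/sin δ ≈ 0.456, b = sin(fδ)/sin δ ≈ 0.823.
p = a·p₁ + b·p₂ ≈ (0.705, 0.037, 0.709); φ = arcsin(p_z) ≈ 45.12°, λ = atan2(p_y, p_x) ≈ 2.98°.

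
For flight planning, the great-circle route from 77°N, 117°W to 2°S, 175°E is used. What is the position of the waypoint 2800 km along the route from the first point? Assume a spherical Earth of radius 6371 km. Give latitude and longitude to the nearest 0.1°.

From cos δ = sin φ₁ sin φ₂ + cos φ₁ cos φ₂ cos Δλ, the central angle is δ ≈ 1.521 rad (87.1°). The total great-circle distance is δ·R ≈ 1.521 × 6371 ≈ 9688 km, so the target fraction is f = 2800/9688 ≈ 0.289.
Interpolate at f ≈ 0.289 with slerp weights a = sin((1−f)δ)/sin δ ≈ 0.884, b = sin(fδ)/sin δ ≈ 0.426.
p = a·p₁ + b·p₂ ≈ (-0.514, -0.140, 0.846); φ = arcsin(p_z) ≈ 57.79°, λ = atan2(p_y, p_x) ≈ -164.78°.

≈ 57.8°N, 164.8°W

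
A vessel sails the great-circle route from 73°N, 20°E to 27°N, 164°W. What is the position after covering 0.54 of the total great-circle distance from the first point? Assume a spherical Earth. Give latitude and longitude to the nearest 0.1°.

≈ 63.8°N, 165.6°W

The haversine formula gives a central angle δ ≈ 1.396 rad (80.0°) between the endpoints.
Interpolate at f = 0.54 with slerp weights a = sin((1−f)δ)/sin δ ≈ 0.608, b = sin(fδ)/sin δ ≈ 0.695.
p = a·p₁ + b·p₂ ≈ (-0.428, -0.110, 0.897); φ = arcsin(p_z) ≈ 63.77°, λ = atan2(p_y, p_x) ≈ -165.61°.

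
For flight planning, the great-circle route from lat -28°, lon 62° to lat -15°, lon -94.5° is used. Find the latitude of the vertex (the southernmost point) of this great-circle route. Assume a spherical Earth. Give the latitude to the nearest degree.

≈ -63°

The great circle lies in the plane with unit normal n̂ = (p₁ × p₂)/|p₁ × p₂|.
Here n̂_z ≈ -0.453; the vertex latitude is φ_max = arccos|n̂_z| ≈ 63.1°.
Check via Clairaut: cos φ_max = |cos φ₁| · sin C = cos(28.0°)·sin(149.1°) ≈ 0.453, again giving ≈ 63.1°.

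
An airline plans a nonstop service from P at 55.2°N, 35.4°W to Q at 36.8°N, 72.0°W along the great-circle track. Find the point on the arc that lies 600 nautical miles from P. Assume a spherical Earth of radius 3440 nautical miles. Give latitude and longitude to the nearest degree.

The haversine formula gives a central angle δ ≈ 0.538 rad (30.8°) between the endpoints. The total great-circle distance is δ·R ≈ 0.538 × 3440 ≈ 1851 nmi, so the target fraction is f = 600/1851 ≈ 0.324.
Interpolate at f ≈ 0.324 with slerp weights a = sin((1−f)δ)/sin δ ≈ 0.694, b = sin(fδ)/sin δ ≈ 0.339.
p = a·p₁ + b·p₂ ≈ (0.407, -0.487, 0.773); φ = arcsin(p_z) ≈ 50.60°, λ = atan2(p_y, p_x) ≈ -50.16°.

≈ 51°N, 50°W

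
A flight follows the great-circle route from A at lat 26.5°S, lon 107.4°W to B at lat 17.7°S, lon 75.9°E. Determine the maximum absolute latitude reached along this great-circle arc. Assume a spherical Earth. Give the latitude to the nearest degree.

The great circle lies in the plane with unit normal n̂ = (p₁ × p₂)/|p₁ × p₂|.
Here n̂_z ≈ -0.070; the vertex latitude is φ_max = arccos|n̂_z| ≈ 86.0°.
Check via Clairaut: cos φ_max = |cos φ₁| · sin C = cos(26.5°)·sin(175.5°) ≈ 0.070, again giving ≈ 86.0°.

≈ 86°S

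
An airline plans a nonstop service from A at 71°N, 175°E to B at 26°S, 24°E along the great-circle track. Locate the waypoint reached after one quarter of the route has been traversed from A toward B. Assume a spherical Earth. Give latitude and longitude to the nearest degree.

≈ 69°N, 61°E

Convert each endpoint to a unit vector on the sphere (x = cos φ cos λ, y = cos φ sin λ, z = sin φ).
The central angle between the endpoints is δ = arccos(p₁·p₂) ≈ 2.306 rad (132.1°).
Interpolate at f = 1/4 with slerp weights a = sin((1−f)δ)/sin δ ≈ 1.331, b = sin(fδ)/sin δ ≈ 0.735.
p = a·p₁ + b·p₂ ≈ (0.171, 0.306, 0.936); φ = arcsin(p_z) ≈ 69.45°, λ = atan2(p_y, p_x) ≈ 60.76°.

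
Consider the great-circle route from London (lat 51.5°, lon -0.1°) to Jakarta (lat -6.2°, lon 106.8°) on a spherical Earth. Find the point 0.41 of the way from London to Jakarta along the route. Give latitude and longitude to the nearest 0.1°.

Write both endpoints as unit vectors p₁, p₂ with components (cos φ cos λ, cos φ sin λ, sin φ).
The central angle between the endpoints is δ = arccos(p₁·p₂) ≈ 1.838 rad (105.3°).
Interpolate at f = 0.41 with slerp weights a = sin((1−f)δ)/sin δ ≈ 0.917, b = sin(fδ)/sin δ ≈ 0.710.
p = a·p₁ + b·p₂ ≈ (0.367, 0.674, 0.641); φ = arcsin(p_z) ≈ 39.85°, λ = atan2(p_y, p_x) ≈ 61.46°.

≈ lat 39.9°, lon 61.5°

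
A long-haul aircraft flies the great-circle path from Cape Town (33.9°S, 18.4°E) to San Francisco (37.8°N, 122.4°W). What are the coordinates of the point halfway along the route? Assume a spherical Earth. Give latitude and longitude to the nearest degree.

The haversine formula gives a central angle δ ≈ 2.587 rad (148.2°) between the endpoints.
Interpolate at f = 1/2 with slerp weights a = sin((1−f)δ)/sin δ ≈ 1.826, b = sin(fδ)/sin δ ≈ 1.826.
p = a·p₁ + b·p₂ ≈ (0.665, -0.740, 0.101); φ = arcsin(p_z) ≈ 5.78°, λ = atan2(p_y, p_x) ≈ -48.05°.

≈ 6°N, 48°W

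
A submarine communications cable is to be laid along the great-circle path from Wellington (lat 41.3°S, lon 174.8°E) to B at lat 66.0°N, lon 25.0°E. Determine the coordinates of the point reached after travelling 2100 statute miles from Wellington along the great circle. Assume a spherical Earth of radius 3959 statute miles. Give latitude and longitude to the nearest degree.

Write both endpoints as unit vectors p₁, p₂ with components (cos φ cos λ, cos φ sin λ, sin φ).
The central angle between the endpoints is δ = arccos(p₁·p₂) ≈ 2.620 rad (150.1°). The total great-circle distance is δ·R ≈ 2.620 × 3959 ≈ 10373 mi, so the target fraction is f = 2100/10373 ≈ 0.202.
Interpolate at f ≈ 0.202 with slerp weights a = sin((1−f)δ)/sin δ ≈ 1.743, b = sin(fδ)/sin δ ≈ 1.015.
p = a·p₁ + b·p₂ ≈ (-0.930, 0.293, -0.223); φ = arcsin(p_z) ≈ -12.87°, λ = atan2(p_y, p_x) ≈ 162.50°.

≈ lat 13°S, lon 162°E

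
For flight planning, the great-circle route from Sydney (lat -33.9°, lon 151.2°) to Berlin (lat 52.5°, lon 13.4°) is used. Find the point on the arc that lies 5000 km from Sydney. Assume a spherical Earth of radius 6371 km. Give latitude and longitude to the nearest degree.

≈ lat 1°, lon 121°

From cos δ = sin φ₁ sin φ₂ + cos φ₁ cos φ₂ cos Δλ, the central angle is δ ≈ 2.527 rad (144.8°). The total great-circle distance is δ·R ≈ 2.527 × 6371 ≈ 16097 km, so the target fraction is f = 5000/16097 ≈ 0.311.
Interpolate at f ≈ 0.311 with slerp weights a = sin((1−f)δ)/sin δ ≈ 1.708, b = sin(fδ)/sin δ ≈ 1.225.
p = a·p₁ + b·p₂ ≈ (-0.517, 0.856, 0.019); φ = arcsin(p_z) ≈ 1.10°, λ = atan2(p_y, p_x) ≈ 121.13°.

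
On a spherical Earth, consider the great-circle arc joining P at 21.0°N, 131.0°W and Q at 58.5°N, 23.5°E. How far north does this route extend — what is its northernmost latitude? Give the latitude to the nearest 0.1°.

The great circle lies in the plane with unit normal n̂ = (p₁ × p₂)/|p₁ × p₂|.
Here n̂_z ≈ +0.212; the vertex latitude is φ_max = arccos|n̂_z| ≈ 77.8°.

≈ 77.8°N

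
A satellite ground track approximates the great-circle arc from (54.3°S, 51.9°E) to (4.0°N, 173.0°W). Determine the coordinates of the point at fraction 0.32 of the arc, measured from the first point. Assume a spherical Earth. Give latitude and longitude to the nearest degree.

Write both endpoints as unit vectors p₁, p₂ with components (cos φ cos λ, cos φ sin λ, sin φ).
The central angle between the endpoints is δ = arccos(p₁·p₂) ≈ 2.059 rad (118.0°).
Interpolate at f = 0.32 with slerp weights a = sin((1−f)δ)/sin δ ≈ 1.116, b = sin(fδ)/sin δ ≈ 0.693.
p = a·p₁ + b·p₂ ≈ (-0.285, 0.428, -0.858); φ = arcsin(p_z) ≈ -59.07°, λ = atan2(p_y, p_x) ≈ 123.61°.

≈ (59°S, 124°E)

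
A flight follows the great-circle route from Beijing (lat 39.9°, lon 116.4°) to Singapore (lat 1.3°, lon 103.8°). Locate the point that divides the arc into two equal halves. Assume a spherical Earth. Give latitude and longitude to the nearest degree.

≈ lat 21°, lon 109°

Write both endpoints as unit vectors p₁, p₂ with components (cos φ cos λ, cos φ sin λ, sin φ).
The central angle between the endpoints is δ = arccos(p₁·p₂) ≈ 0.703 rad (40.3°).
Interpolate at f = 1/2 with slerp weights a = sin((1−f)δ)/sin δ ≈ 0.533, b = sin(fδ)/sin δ ≈ 0.533.
p = a·p₁ + b·p₂ ≈ (-0.309, 0.883, 0.354); φ = arcsin(p_z) ≈ 20.71°, λ = atan2(p_y, p_x) ≈ 109.27°.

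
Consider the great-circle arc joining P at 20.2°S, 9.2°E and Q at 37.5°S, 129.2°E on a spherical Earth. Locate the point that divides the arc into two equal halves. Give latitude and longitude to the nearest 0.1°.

Convert each endpoint to a unit vector on the sphere (x = cos φ cos λ, y = cos φ sin λ, z = sin φ).
The central angle between the endpoints is δ = arccos(p₁·p₂) ≈ 1.734 rad (99.3°).
Interpolate at f = 1/2 with slerp weights a = sin((1−f)δ)/sin δ ≈ 0.772, b = sin(fδ)/sin δ ≈ 0.772.
p = a·p₁ + b·p₂ ≈ (0.328, 0.591, -0.737); φ = arcsin(p_z) ≈ -47.48°, λ = atan2(p_y, p_x) ≈ 60.94°.

≈ 47.5°S, 60.9°E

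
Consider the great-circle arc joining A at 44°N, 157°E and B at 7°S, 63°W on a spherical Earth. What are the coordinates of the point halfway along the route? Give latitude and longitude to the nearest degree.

≈ 42°N, 109°W

Convert each endpoint to a unit vector on the sphere (x = cos φ cos λ, y = cos φ sin λ, z = sin φ).
The central angle between the endpoints is δ = arccos(p₁·p₂) ≈ 2.254 rad (129.2°).
Interpolate at f = 1/2 with slerp weights a = sin((1−f)δ)/sin δ ≈ 1.165, b = sin(fδ)/sin δ ≈ 1.165.
p = a·p₁ + b·p₂ ≈ (-0.246, -0.703, 0.667); φ = arcsin(p_z) ≈ 41.86°, λ = atan2(p_y, p_x) ≈ -109.32°.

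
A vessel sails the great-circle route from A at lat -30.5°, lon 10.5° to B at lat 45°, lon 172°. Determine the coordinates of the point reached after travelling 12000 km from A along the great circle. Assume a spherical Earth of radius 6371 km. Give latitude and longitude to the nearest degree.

≈ lat 52°, lon 91°

Write both endpoints as unit vectors p₁, p₂ with components (cos φ cos λ, cos φ sin λ, sin φ).
The central angle between the endpoints is δ = arccos(p₁·p₂) ≈ 2.784 rad (159.5°). The total great-circle distance is δ·R ≈ 2.784 × 6371 ≈ 17735 km, so the target fraction is f = 12000/17735 ≈ 0.677.
Interpolate at f ≈ 0.677 with slerp weights a = sin((1−f)δ)/sin δ ≈ 2.237, b = sin(fδ)/sin δ ≈ 2.717.
p = a·p₁ + b·p₂ ≈ (-0.007, 0.619, 0.786); φ = arcsin(p_z) ≈ 51.78°, λ = atan2(p_y, p_x) ≈ 90.66°.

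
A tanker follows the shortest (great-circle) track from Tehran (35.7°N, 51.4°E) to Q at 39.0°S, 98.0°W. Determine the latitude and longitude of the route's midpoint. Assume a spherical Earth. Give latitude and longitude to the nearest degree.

≈ 6°S, 19°W

From cos δ = sin φ₁ sin φ₂ + cos φ₁ cos φ₂ cos Δλ, the central angle is δ ≈ 2.715 rad (155.6°).
Interpolate at f = 1/2 with slerp weights a = sin((1−f)δ)/sin δ ≈ 2.363, b = sin(fδ)/sin δ ≈ 2.363.
p = a·p₁ + b·p₂ ≈ (0.942, -0.319, -0.108); φ = arcsin(p_z) ≈ -6.21°, λ = atan2(p_y, p_x) ≈ -18.71°.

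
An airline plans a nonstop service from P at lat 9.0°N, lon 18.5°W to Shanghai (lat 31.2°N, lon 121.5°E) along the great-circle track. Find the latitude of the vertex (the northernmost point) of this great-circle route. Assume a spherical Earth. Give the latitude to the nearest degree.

The great circle lies in the plane with unit normal n̂ = (p₁ × p₂)/|p₁ × p₂|.
Here n̂_z ≈ +0.659; the vertex latitude is φ_max = arccos|n̂_z| ≈ 48.8°.

≈ 49°N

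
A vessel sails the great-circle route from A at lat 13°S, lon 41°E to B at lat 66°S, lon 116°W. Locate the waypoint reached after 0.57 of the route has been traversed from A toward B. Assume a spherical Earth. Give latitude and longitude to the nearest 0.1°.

Write both endpoints as unit vectors p₁, p₂ with components (cos φ cos λ, cos φ sin λ, sin φ).
The central angle between the endpoints is δ = arccos(p₁·p₂) ≈ 1.731 rad (99.2°).
Interpolate at f = 0.57 with slerp weights a = sin((1−f)δ)/sin δ ≈ 0.686, b = sin(fδ)/sin δ ≈ 0.845.
p = a·p₁ + b·p₂ ≈ (0.354, 0.130, -0.926); φ = arcsin(p_z) ≈ -67.85°, λ = atan2(p_y, p_x) ≈ 20.13°.

≈ lat 67.9°S, lon 20.1°E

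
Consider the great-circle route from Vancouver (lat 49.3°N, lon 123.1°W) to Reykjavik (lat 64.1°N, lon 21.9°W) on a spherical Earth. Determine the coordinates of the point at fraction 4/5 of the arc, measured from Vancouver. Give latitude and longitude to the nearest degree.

≈ lat 68°N, lon 45°W

Convert each endpoint to a unit vector on the sphere (x = cos φ cos λ, y = cos φ sin λ, z = sin φ).
The central angle between the endpoints is δ = arccos(p₁·p₂) ≈ 0.894 rad (51.2°).
Interpolate at f = 4/5 with slerp weights a = sin((1−f)δ)/sin δ ≈ 0.228, b = sin(fδ)/sin δ ≈ 0.841.
p = a·p₁ + b·p₂ ≈ (0.260, -0.262, 0.930); φ = arcsin(p_z) ≈ 68.37°, λ = atan2(p_y, p_x) ≈ -45.22°.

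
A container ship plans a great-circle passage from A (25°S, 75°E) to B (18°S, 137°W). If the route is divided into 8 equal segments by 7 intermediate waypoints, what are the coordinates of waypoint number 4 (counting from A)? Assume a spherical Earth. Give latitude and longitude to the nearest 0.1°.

≈ (54.9°S, 153.8°E)

Write both endpoints as unit vectors p₁, p₂ with components (cos φ cos λ, cos φ sin λ, sin φ).
The central angle between the endpoints is δ = arccos(p₁·p₂) ≈ 2.215 rad (126.9°).
Interpolate at f = 4/8 with slerp weights a = sin((1−f)δ)/sin δ ≈ 1.119, b = sin(fδ)/sin δ ≈ 1.119.
p = a·p₁ + b·p₂ ≈ (-0.516, 0.254, -0.818); φ = arcsin(p_z) ≈ -54.92°, λ = atan2(p_y, p_x) ≈ 153.80°.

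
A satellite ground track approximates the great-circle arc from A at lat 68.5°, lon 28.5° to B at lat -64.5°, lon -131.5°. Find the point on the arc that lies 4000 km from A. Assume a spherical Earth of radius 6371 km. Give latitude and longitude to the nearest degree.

≈ lat 55°, lon -48°

The haversine formula gives a central angle δ ≈ 2.987 rad (171.1°) between the endpoints. The total great-circle distance is δ·R ≈ 2.987 × 6371 ≈ 19029 km, so the target fraction is f = 4000/19029 ≈ 0.210.
Interpolate at f ≈ 0.210 with slerp weights a = sin((1−f)δ)/sin δ ≈ 4.575, b = sin(fδ)/sin δ ≈ 3.811.
p = a·p₁ + b·p₂ ≈ (0.386, -0.429, 0.817); φ = arcsin(p_z) ≈ 54.75°, λ = atan2(p_y, p_x) ≈ -47.98°.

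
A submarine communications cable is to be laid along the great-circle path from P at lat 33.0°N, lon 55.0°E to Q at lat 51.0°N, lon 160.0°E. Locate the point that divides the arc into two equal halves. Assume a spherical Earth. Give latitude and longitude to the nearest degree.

≈ lat 55°N, lon 97°E

Convert each endpoint to a unit vector on the sphere (x = cos φ cos λ, y = cos φ sin λ, z = sin φ).
The central angle between the endpoints is δ = arccos(p₁·p₂) ≈ 1.280 rad (73.3°).
Interpolate at f = 1/2 with slerp weights a = sin((1−f)δ)/sin δ ≈ 0.623, b = sin(fδ)/sin δ ≈ 0.623.
p = a·p₁ + b·p₂ ≈ (-0.069, 0.562, 0.824); φ = arcsin(p_z) ≈ 55.48°, λ = atan2(p_y, p_x) ≈ 96.97°.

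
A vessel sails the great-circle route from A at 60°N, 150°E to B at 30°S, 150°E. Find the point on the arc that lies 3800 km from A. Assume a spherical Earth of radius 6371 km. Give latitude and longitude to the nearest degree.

≈ 26°N, 150°E

Convert each endpoint to a unit vector on the sphere (x = cos φ cos λ, y = cos φ sin λ, z = sin φ).
The central angle between the endpoints is δ = arccos(p₁·p₂) ≈ 1.571 rad (90.0°). The total great-circle distance is δ·R ≈ 1.571 × 6371 ≈ 10008 km, so the target fraction is f = 3800/10008 ≈ 0.380.
Interpolate at f ≈ 0.380 with slerp weights a = sin((1−f)δ)/sin δ ≈ 0.827, b = sin(fδ)/sin δ ≈ 0.562.
p = a·p₁ + b·p₂ ≈ (-0.780, 0.450, 0.436); φ = arcsin(p_z) ≈ 25.83°, λ = atan2(p_y, p_x) ≈ 150.00°.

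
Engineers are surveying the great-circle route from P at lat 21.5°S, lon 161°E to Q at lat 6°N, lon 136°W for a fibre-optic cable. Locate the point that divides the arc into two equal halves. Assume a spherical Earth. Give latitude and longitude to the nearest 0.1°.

Write both endpoints as unit vectors p₁, p₂ with components (cos φ cos λ, cos φ sin λ, sin φ).
The central angle between the endpoints is δ = arccos(p₁·p₂) ≈ 1.179 rad (67.6°).
Interpolate at f = 1/2 with slerp weights a = sin((1−f)δ)/sin δ ≈ 0.602, b = sin(fδ)/sin δ ≈ 0.602.
p = a·p₁ + b·p₂ ≈ (-0.960, -0.233, -0.158); φ = arcsin(p_z) ≈ -9.07°, λ = atan2(p_y, p_x) ≈ -166.33°.

≈ lat 9.1°S, lon 166.3°W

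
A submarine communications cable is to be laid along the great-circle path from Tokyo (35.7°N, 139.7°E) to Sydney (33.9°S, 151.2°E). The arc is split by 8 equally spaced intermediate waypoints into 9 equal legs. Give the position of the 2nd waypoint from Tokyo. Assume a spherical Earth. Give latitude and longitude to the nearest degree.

From cos δ = sin φ₁ sin φ₂ + cos φ₁ cos φ₂ cos Δλ, the central angle is δ ≈ 1.229 rad (70.4°).
Interpolate at f = 2/9 with slerp weights a = sin((1−f)δ)/sin δ ≈ 0.867, b = sin(fδ)/sin δ ≈ 0.286.
p = a·p₁ + b·p₂ ≈ (-0.745, 0.570, 0.346); φ = arcsin(p_z) ≈ 20.26°, λ = atan2(p_y, p_x) ≈ 142.59°.

≈ 20°N, 143°E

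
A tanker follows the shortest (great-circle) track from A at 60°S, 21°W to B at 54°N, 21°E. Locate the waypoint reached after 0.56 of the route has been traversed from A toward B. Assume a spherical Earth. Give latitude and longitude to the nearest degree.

The haversine formula gives a central angle δ ≈ 2.074 rad (118.8°) between the endpoints.
Interpolate at f = 0.56 with slerp weights a = sin((1−f)δ)/sin δ ≈ 0.903, b = sin(fδ)/sin δ ≈ 1.047.
p = a·p₁ + b·p₂ ≈ (0.996, 0.059, 0.065); φ = arcsin(p_z) ≈ 3.74°, λ = atan2(p_y, p_x) ≈ 3.38°.

≈ 4°N, 3°E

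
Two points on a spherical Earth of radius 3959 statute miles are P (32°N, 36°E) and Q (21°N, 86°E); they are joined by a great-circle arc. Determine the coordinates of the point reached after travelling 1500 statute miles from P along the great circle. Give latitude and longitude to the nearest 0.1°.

≈ (29.1°N, 61.0°E)

Write both endpoints as unit vectors p₁, p₂ with components (cos φ cos λ, cos φ sin λ, sin φ).
The central angle between the endpoints is δ = arccos(p₁·p₂) ≈ 0.797 rad (45.7°). The total great-circle distance is δ·R ≈ 0.797 × 3959 ≈ 3156 mi, so the target fraction is f = 1500/3156 ≈ 0.475.
Interpolate at f ≈ 0.475 with slerp weights a = sin((1−f)δ)/sin δ ≈ 0.568, b = sin(fδ)/sin δ ≈ 0.517.
p = a·p₁ + b·p₂ ≈ (0.423, 0.765, 0.486); φ = arcsin(p_z) ≈ 29.09°, λ = atan2(p_y, p_x) ≈ 61.04°.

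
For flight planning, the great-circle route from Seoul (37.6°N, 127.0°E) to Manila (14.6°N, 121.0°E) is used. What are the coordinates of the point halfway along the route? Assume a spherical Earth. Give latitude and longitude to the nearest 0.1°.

The haversine formula gives a central angle δ ≈ 0.412 rad (23.6°) between the endpoints.
Interpolate at f = 1/2 with slerp weights a = sin((1−f)δ)/sin δ ≈ 0.511, b = sin(fδ)/sin δ ≈ 0.511.
p = a·p₁ + b·p₂ ≈ (-0.498, 0.747, 0.440); φ = arcsin(p_z) ≈ 26.13°, λ = atan2(p_y, p_x) ≈ 123.70°.

≈ 26.1°N, 123.7°E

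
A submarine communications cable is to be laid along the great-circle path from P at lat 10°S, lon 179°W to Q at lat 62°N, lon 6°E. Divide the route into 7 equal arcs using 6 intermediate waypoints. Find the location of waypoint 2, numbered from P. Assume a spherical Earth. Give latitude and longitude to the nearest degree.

≈ lat 26°N, lon 179°E

The haversine formula gives a central angle δ ≈ 2.232 rad (127.9°) between the endpoints.
Interpolate at f = 2/7 with slerp weights a = sin((1−f)δ)/sin δ ≈ 1.266, b = sin(fδ)/sin δ ≈ 0.754.
p = a·p₁ + b·p₂ ≈ (-0.895, 0.015, 0.446); φ = arcsin(p_z) ≈ 26.48°, λ = atan2(p_y, p_x) ≈ 179.02°.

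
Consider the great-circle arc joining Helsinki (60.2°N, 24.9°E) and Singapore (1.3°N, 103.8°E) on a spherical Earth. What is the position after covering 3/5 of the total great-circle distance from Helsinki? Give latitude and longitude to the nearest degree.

≈ 30°N, 86°E

Write both endpoints as unit vectors p₁, p₂ with components (cos φ cos λ, cos φ sin λ, sin φ).
The central angle between the endpoints is δ = arccos(p₁·p₂) ≈ 1.455 rad (83.4°).
Interpolate at f = 3/5 with slerp weights a = sin((1−f)δ)/sin δ ≈ 0.553, b = sin(fδ)/sin δ ≈ 0.771.
p = a·p₁ + b·p₂ ≈ (0.066, 0.865, 0.498); φ = arcsin(p_z) ≈ 29.85°, λ = atan2(p_y, p_x) ≈ 85.67°.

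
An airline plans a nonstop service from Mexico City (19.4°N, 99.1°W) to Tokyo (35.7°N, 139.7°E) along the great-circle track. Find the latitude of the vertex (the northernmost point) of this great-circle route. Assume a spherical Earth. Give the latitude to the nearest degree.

≈ 48°N

The great circle lies in the plane with unit normal n̂ = (p₁ × p₂)/|p₁ × p₂|.
Here n̂_z ≈ -0.669; the vertex latitude is φ_max = arccos|n̂_z| ≈ 48.0°.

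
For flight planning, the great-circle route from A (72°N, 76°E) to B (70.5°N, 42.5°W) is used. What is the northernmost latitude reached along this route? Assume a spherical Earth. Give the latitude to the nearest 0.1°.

The great circle lies in the plane with unit normal n̂ = (p₁ × p₂)/|p₁ × p₂|.
Here n̂_z ≈ -0.171; the vertex latitude is φ_max = arccos|n̂_z| ≈ 80.2°.
Check via Clairaut: cos φ_max = |cos φ₁| · sin C = cos(72.0°)·sin(33.5°) ≈ 0.171, again giving ≈ 80.2°.

≈ 80.2°N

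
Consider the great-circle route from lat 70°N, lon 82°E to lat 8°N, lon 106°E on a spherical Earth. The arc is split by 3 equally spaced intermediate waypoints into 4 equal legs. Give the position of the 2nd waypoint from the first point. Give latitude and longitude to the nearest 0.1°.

≈ lat 39.5°N, lon 99.9°E

Convert each endpoint to a unit vector on the sphere (x = cos φ cos λ, y = cos φ sin λ, z = sin φ).
The central angle between the endpoints is δ = arccos(p₁·p₂) ≈ 1.115 rad (63.9°).
Interpolate at f = 2/4 with slerp weights a = sin((1−f)δ)/sin δ ≈ 0.589, b = sin(fδ)/sin δ ≈ 0.589.
p = a·p₁ + b·p₂ ≈ (-0.133, 0.760, 0.636); φ = arcsin(p_z) ≈ 39.47°, λ = atan2(p_y, p_x) ≈ 99.90°.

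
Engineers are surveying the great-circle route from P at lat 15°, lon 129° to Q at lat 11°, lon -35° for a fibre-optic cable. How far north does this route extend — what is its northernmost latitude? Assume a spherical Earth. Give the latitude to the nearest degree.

The great circle lies in the plane with unit normal n̂ = (p₁ × p₂)/|p₁ × p₂|.
Here n̂_z ≈ -0.516; the vertex latitude is φ_max = arccos|n̂_z| ≈ 59.0°.

≈ 59°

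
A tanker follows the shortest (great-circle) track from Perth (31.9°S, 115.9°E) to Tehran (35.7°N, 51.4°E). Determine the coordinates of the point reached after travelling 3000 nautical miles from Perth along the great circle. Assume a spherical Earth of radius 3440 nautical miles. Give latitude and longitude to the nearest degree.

≈ 6°N, 82°E

Convert each endpoint to a unit vector on the sphere (x = cos φ cos λ, y = cos φ sin λ, z = sin φ).
The central angle between the endpoints is δ = arccos(p₁·p₂) ≈ 1.582 rad (90.7°). The total great-circle distance is δ·R ≈ 1.582 × 3440 ≈ 5443 nmi, so the target fraction is f = 3000/5443 ≈ 0.551.
Interpolate at f ≈ 0.551 with slerp weights a = sin((1−f)δ)/sin δ ≈ 0.652, b = sin(fδ)/sin δ ≈ 0.766.
p = a·p₁ + b·p₂ ≈ (0.146, 0.984, 0.102); φ = arcsin(p_z) ≈ 5.87°, λ = atan2(p_y, p_x) ≈ 81.55°.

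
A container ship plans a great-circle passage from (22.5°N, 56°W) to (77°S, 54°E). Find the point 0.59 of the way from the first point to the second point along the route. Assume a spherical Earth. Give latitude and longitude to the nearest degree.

≈ (44°S, 38°W)

Write both endpoints as unit vectors p₁, p₂ with components (cos φ cos λ, cos φ sin λ, sin φ).
The central angle between the endpoints is δ = arccos(p₁·p₂) ≈ 2.031 rad (116.4°).
Interpolate at f = 0.59 with slerp weights a = sin((1−f)δ)/sin δ ≈ 0.826, b = sin(fδ)/sin δ ≈ 1.039.
p = a·p₁ + b·p₂ ≈ (0.564, -0.443, -0.697); φ = arcsin(p_z) ≈ -44.18°, λ = atan2(p_y, p_x) ≈ -38.16°.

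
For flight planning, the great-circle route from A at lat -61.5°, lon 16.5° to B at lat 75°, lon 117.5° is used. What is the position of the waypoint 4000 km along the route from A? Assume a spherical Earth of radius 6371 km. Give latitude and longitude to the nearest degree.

≈ lat -28°, lon 37°

Convert each endpoint to a unit vector on the sphere (x = cos φ cos λ, y = cos φ sin λ, z = sin φ).
The central angle between the endpoints is δ = arccos(p₁·p₂) ≈ 2.631 rad (150.7°). The total great-circle distance is δ·R ≈ 2.631 × 6371 ≈ 16762 km, so the target fraction is f = 4000/16762 ≈ 0.239.
Interpolate at f ≈ 0.239 with slerp weights a = sin((1−f)δ)/sin δ ≈ 1.858, b = sin(fδ)/sin δ ≈ 1.202.
p = a·p₁ + b·p₂ ≈ (0.706, 0.528, -0.472); φ = arcsin(p_z) ≈ -28.15°, λ = atan2(p_y, p_x) ≈ 36.76°.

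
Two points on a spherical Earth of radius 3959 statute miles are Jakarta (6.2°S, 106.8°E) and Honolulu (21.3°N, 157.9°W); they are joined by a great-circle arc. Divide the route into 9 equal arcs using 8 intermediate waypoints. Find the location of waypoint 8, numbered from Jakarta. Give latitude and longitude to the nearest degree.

Write both endpoints as unit vectors p₁, p₂ with components (cos φ cos λ, cos φ sin λ, sin φ).
The central angle between the endpoints is δ = arccos(p₁·p₂) ≈ 1.696 rad (97.2°).
Interpolate at f = 8/9 with slerp weights a = sin((1−f)δ)/sin δ ≈ 0.189, b = sin(fδ)/sin δ ≈ 1.006.
p = a·p₁ + b·p₂ ≈ (-0.923, -0.173, 0.345); φ = arcsin(p_z) ≈ 20.18°, λ = atan2(p_y, p_x) ≈ -169.39°.

≈ 20°N, 169°W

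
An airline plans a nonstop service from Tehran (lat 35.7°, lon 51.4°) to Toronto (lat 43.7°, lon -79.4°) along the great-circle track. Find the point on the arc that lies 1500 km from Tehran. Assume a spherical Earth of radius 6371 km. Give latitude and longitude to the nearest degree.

Write both endpoints as unit vectors p₁, p₂ with components (cos φ cos λ, cos φ sin λ, sin φ).
The central angle between the endpoints is δ = arccos(p₁·p₂) ≈ 1.551 rad (88.9°). The total great-circle distance is δ·R ≈ 1.551 × 6371 ≈ 9883 km, so the target fraction is f = 1500/9883 ≈ 0.152.
Interpolate at f ≈ 0.152 with slerp weights a = sin((1−f)δ)/sin δ ≈ 0.968, b = sin(fδ)/sin δ ≈ 0.233.
p = a·p₁ + b·p₂ ≈ (0.521, 0.448, 0.726); φ = arcsin(p_z) ≈ 46.55°, λ = atan2(p_y, p_x) ≈ 40.70°.

≈ lat 47°, lon 41°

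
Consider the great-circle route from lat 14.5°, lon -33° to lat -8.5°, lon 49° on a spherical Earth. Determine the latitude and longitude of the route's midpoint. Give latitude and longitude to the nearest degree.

From cos δ = sin φ₁ sin φ₂ + cos φ₁ cos φ₂ cos Δλ, the central angle is δ ≈ 1.474 rad (84.5°).
Interpolate at f = 1/2 with slerp weights a = sin((1−f)δ)/sin δ ≈ 0.675, b = sin(fδ)/sin δ ≈ 0.675.
p = a·p₁ + b·p₂ ≈ (0.987, 0.148, 0.069); φ = arcsin(p_z) ≈ 3.97°, λ = atan2(p_y, p_x) ≈ 8.53°.

≈ lat 4°, lon 9°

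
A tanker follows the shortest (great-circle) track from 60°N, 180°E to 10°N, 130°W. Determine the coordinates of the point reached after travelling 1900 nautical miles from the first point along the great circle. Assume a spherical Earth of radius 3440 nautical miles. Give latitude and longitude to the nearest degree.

Convert each endpoint to a unit vector on the sphere (x = cos φ cos λ, y = cos φ sin λ, z = sin φ).
The central angle between the endpoints is δ = arccos(p₁·p₂) ≈ 1.085 rad (62.2°). The total great-circle distance is δ·R ≈ 1.085 × 3440 ≈ 3732 nmi, so the target fraction is f = 1900/3732 ≈ 0.509.
Interpolate at f ≈ 0.509 with slerp weights a = sin((1−f)δ)/sin δ ≈ 0.574, b = sin(fδ)/sin δ ≈ 0.593.
p = a·p₁ + b·p₂ ≈ (-0.663, -0.448, 0.600); φ = arcsin(p_z) ≈ 36.90°, λ = atan2(p_y, p_x) ≈ -145.97°.

≈ 37°N, 146°W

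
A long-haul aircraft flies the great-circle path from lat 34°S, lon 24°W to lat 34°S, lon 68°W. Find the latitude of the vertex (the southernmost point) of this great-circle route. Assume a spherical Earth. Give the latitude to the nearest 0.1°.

The great circle lies in the plane with unit normal n̂ = (p₁ × p₂)/|p₁ × p₂|.
Here n̂_z ≈ -0.809; the vertex latitude is φ_max = arccos|n̂_z| ≈ 36.0°.

≈ 36.0°S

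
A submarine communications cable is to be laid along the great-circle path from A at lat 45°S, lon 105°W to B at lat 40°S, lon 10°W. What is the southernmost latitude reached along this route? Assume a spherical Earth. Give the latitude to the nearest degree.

The great circle lies in the plane with unit normal n̂ = (p₁ × p₂)/|p₁ × p₂|.
Here n̂_z ≈ +0.591; the vertex latitude is φ_max = arccos|n̂_z| ≈ 53.8°.
Check via Clairaut: cos φ_max = |cos φ₁| · sin C = cos(45.0°)·sin(123.3°) ≈ 0.591, again giving ≈ 53.8°.

≈ 54°S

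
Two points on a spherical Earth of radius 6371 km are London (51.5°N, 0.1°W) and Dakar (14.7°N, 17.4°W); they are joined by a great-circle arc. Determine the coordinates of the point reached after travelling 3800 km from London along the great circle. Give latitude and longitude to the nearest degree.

Convert each endpoint to a unit vector on the sphere (x = cos φ cos λ, y = cos φ sin λ, z = sin φ).
The central angle between the endpoints is δ = arccos(p₁·p₂) ≈ 0.686 rad (39.3°). The total great-circle distance is δ·R ≈ 0.686 × 6371 ≈ 4373 km, so the target fraction is f = 3800/4373 ≈ 0.869.
Interpolate at f ≈ 0.869 with slerp weights a = sin((1−f)δ)/sin δ ≈ 0.142, b = sin(fδ)/sin δ ≈ 0.886.
p = a·p₁ + b·p₂ ≈ (0.906, -0.257, 0.336); φ = arcsin(p_z) ≈ 19.63°, λ = atan2(p_y, p_x) ≈ -15.80°.

≈ 20°N, 16°W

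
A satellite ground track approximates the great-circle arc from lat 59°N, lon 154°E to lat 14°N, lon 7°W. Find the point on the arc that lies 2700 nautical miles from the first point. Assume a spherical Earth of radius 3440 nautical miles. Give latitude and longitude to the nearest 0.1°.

The haversine formula gives a central angle δ ≈ 1.839 rad (105.4°) between the endpoints. The total great-circle distance is δ·R ≈ 1.839 × 3440 ≈ 6327 nmi, so the target fraction is f = 2700/6327 ≈ 0.427.
Interpolate at f ≈ 0.427 with slerp weights a = sin((1−f)δ)/sin δ ≈ 0.902, b = sin(fδ)/sin δ ≈ 0.733.
p = a·p₁ + b·p₂ ≈ (0.288, 0.117, 0.950); φ = arcsin(p_z) ≈ 71.87°, λ = atan2(p_y, p_x) ≈ 22.07°.

≈ lat 71.9°N, lon 22.1°E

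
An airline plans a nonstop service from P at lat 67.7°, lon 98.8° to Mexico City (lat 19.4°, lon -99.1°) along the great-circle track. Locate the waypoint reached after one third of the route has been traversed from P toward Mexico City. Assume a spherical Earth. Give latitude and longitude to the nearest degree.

Write both endpoints as unit vectors p₁, p₂ with components (cos φ cos λ, cos φ sin λ, sin φ).
The central angle between the endpoints is δ = arccos(p₁·p₂) ≈ 1.604 rad (91.9°).
Interpolate at f = 1/3 with slerp weights a = sin((1−f)δ)/sin δ ≈ 0.877, b = sin(fδ)/sin δ ≈ 0.510.
p = a·p₁ + b·p₂ ≈ (-0.127, -0.146, 0.981); φ = arcsin(p_z) ≈ 78.85°, λ = atan2(p_y, p_x) ≈ -131.05°.

≈ lat 79°, lon -131°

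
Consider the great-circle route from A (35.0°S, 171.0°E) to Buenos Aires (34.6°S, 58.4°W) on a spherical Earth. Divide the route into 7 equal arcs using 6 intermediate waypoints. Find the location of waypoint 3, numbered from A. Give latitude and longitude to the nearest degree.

The haversine formula gives a central angle δ ≈ 1.684 rad (96.5°) between the endpoints.
Interpolate at f = 3/7 with slerp weights a = sin((1−f)δ)/sin δ ≈ 0.826, b = sin(fδ)/sin δ ≈ 0.665.
p = a·p₁ + b·p₂ ≈ (-0.381, -0.360, -0.851); φ = arcsin(p_z) ≈ -58.35°, λ = atan2(p_y, p_x) ≈ -136.62°.

≈ (58°S, 137°W)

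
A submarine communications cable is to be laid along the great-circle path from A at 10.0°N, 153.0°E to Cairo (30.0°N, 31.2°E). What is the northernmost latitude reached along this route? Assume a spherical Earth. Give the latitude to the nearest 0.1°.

≈ 38.9°N

The great circle lies in the plane with unit normal n̂ = (p₁ × p₂)/|p₁ × p₂|.
Here n̂_z ≈ -0.778; the vertex latitude is φ_max = arccos|n̂_z| ≈ 38.9°.
Check via Clairaut: cos φ_max = |cos φ₁| · sin C = cos(10.0°)·sin(52.2°) ≈ 0.778, again giving ≈ 38.9°.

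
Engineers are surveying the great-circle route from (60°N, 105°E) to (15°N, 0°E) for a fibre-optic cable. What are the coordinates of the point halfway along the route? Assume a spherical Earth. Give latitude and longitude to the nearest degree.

Convert each endpoint to a unit vector on the sphere (x = cos φ cos λ, y = cos φ sin λ, z = sin φ).
The central angle between the endpoints is δ = arccos(p₁·p₂) ≈ 1.471 rad (84.3°).
Interpolate at f = 1/2 with slerp weights a = sin((1−f)δ)/sin δ ≈ 0.674, b = sin(fδ)/sin δ ≈ 0.674.
p = a·p₁ + b·p₂ ≈ (0.564, 0.326, 0.759); φ = arcsin(p_z) ≈ 49.35°, λ = atan2(p_y, p_x) ≈ 30.00°.

≈ (49°N, 30°E)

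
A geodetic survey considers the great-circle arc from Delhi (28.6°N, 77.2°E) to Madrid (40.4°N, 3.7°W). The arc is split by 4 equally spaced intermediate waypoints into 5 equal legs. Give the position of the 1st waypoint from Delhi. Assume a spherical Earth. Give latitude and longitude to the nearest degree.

From cos δ = sin φ₁ sin φ₂ + cos φ₁ cos φ₂ cos Δλ, the central angle is δ ≈ 1.142 rad (65.4°).
Interpolate at f = 1/5 with slerp weights a = sin((1−f)δ)/sin δ ≈ 0.870, b = sin(fδ)/sin δ ≈ 0.249.
p = a·p₁ + b·p₂ ≈ (0.359, 0.733, 0.578); φ = arcsin(p_z) ≈ 35.31°, λ = atan2(p_y, p_x) ≈ 63.94°.

≈ 35°N, 64°E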